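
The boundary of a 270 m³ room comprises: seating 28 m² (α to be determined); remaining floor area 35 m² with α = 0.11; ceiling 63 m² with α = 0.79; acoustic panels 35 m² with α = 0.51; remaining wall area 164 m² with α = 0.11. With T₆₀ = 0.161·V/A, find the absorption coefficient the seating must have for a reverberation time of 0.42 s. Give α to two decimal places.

0.50

A = 0.161·V/T₆₀ = 0.161·270/0.42 = 103.50 m² sabins.
Absorption from the other surfaces = 35·0.11 + 63·0.79 + 35·0.51 + 164·0.11 = 89.51 m², so the seating must supply 13.99 m² over 28 m².
α = 13.99/28 = 0.500.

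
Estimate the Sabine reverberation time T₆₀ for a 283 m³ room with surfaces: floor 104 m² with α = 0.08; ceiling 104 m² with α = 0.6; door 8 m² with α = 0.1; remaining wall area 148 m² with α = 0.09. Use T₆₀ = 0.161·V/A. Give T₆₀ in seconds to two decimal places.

0.54 s

Total absorption A = 104·0.08 + 104·0.6 + 8·0.1 + 148·0.09 = 84.84 m² sabins.
T₆₀ = 0.161·V/A = 0.161·283/84.84 = 0.537 s.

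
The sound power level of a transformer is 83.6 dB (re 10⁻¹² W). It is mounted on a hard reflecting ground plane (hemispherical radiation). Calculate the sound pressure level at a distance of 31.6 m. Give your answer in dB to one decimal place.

45.6 dB

L_p = L_w − 10·log₁₀(2π·r²) with r = 31.6 m.
2π·r² = 6274 m², 10·log₁₀ of that is 37.976 dB.
L_p = 83.6 − 37.976 = 45.62 dB.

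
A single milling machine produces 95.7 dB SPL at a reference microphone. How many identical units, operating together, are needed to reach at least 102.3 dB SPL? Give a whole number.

N identical sources give L₁ + 10·log₁₀ N, so require 10·log₁₀ N ≥ 102.3 − 95.7 = 6.6 dB.
N ≥ 10^(6.6/10) = 4.571, so N = 5.

5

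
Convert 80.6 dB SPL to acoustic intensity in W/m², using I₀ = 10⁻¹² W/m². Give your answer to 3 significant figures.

0.000115 W/m²

I/I₀ = 10^(80.6/10) = 1.148e+08, so I = 1.148e+08 × 10⁻¹² W/m².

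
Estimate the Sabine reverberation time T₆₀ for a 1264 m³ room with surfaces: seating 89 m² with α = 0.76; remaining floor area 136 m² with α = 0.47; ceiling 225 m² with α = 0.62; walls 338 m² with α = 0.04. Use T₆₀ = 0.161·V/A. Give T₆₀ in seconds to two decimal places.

0.72 s

A = Σ Sᵢαᵢ = 89·0.76 + 136·0.47 + 225·0.62 + 338·0.04 = 284.58 m².
T₆₀ = 0.161 × 1264 / 284.58 = 0.715 s.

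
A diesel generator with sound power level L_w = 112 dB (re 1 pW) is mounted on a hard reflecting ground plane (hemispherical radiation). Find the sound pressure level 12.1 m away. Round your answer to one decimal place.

The power spreads over a hemisphere of area 2π·r², so L_p = L_w − 10·log₁₀(2π·r²).
2π·r² = 919.9 m², 10·log₁₀ of that is 29.638 dB.
L_p = 112 − 29.638 = 82.36 dB.

82.4 dB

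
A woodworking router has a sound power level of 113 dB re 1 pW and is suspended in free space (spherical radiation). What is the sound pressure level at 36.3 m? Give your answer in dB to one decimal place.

70.8 dB

L_p = L_w − 10·log₁₀(4π·r²) with r = 36.3 m.
4π·r² = 1.656e+04 m², 10·log₁₀ of that is 42.190 dB.
L_p = 113 − 42.190 = 70.81 dB.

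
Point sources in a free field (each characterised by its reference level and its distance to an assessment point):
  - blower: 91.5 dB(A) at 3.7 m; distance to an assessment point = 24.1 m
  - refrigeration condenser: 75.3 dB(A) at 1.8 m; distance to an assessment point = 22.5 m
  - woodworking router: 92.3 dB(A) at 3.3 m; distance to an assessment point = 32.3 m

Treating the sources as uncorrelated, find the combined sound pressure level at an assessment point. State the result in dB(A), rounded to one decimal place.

Propagate each source to the receiver with L = L_ref − 20·log₁₀(r/r_ref), then add intensities.
blower: 91.5 − 20·log₁₀(24.1/3.7) = 91.5 − 16.28 = 75.22 dB(A).
refrigeration condenser: 75.3 − 20·log₁₀(22.5/1.8) = 75.3 − 21.94 = 53.36 dB(A).
woodworking router: 92.3 − 20·log₁₀(32.3/3.3) = 92.3 − 19.81 = 72.49 dB(A).
Σ 10^(L/10) = 5.124e+07 → L_total = 10·log₁₀(5.124e+07) = 77.10 dB(A).

77.1 dB(A)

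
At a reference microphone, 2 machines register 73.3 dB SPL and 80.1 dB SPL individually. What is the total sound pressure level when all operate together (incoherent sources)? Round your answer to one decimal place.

Incoherent sources combine by intensity addition: L_total = 10·log₁₀(Σ 10^(L_i/10)).
Σ 10^(L/10) = 10^(73.3/10) + 10^(80.1/10) = 1.237e+08.
L_total = 10·log₁₀(1.237e+08) = 80.92 dB SPL.

80.9 dB SPL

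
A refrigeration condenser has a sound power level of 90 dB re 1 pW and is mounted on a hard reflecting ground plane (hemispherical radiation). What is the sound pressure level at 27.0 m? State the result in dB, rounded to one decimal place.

Free-field hemispherical radiation: L_p = L_w − 10·log₁₀(2π·r²), r = 27.0 m.
2π·r² = 4580 m², 10·log₁₀ of that is 36.609 dB.
L_p = 90 − 36.609 = 53.39 dB.

53.4 dB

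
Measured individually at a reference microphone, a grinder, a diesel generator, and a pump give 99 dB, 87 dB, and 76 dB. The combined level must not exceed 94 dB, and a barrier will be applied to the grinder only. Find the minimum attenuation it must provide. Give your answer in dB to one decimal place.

6.1 dB

Fixed contribution from the other sources: Σ 10^(L/10) = 10^(87/10) + 10^(76/10) = 5.410e+08 (87.33 dB).
To meet 94 dB overall, the treated grinder may contribute at most 10^(94/10) − 5.410e+08 = 1.971e+09, i.e. 92.95 dB.
So the grinder must be reduced from 99 to 92.95 dB: IL = 6.05 dB.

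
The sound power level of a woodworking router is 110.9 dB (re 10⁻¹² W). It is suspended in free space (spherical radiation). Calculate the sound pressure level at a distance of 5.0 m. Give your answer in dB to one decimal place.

L_p = L_w − 10·log₁₀(4π·r²) with r = 5.0 m.
4π·r² = 314.2 m², 10·log₁₀ of that is 24.971 dB.
L_p = 110.9 − 24.971 = 85.93 dB.

85.9 dB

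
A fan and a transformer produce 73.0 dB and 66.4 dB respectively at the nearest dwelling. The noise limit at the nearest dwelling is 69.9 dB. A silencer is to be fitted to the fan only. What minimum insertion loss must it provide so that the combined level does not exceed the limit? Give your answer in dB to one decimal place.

Everything except the fan sums to 10^(66.4/10) = 4.365e+06 in linear terms, 66.40 dB.
The limit corresponds to 10^(69.9/10) = 9.772e+06; subtracting the fixed part leaves 5.407e+06 for the fan, i.e. 67.33 dB.
Required insertion loss = 73.0 − 67.33 = 5.67 dB.

5.7 dB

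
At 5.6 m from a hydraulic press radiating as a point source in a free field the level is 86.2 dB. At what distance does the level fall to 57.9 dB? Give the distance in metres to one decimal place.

145.6 m

Point-source spreading drops the level by 20·log₁₀(r₂/r₁); inverting, r₂/r₁ = 10^(ΔL/20).
r₂ = 5.6·10^((86.2−57.9)/20) = 5.6·10^(28.3/20) = 145.61 m.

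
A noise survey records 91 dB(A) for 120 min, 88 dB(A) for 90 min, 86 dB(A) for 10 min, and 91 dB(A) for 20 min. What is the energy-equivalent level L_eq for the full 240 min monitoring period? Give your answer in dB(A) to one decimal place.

89.9 dB(A)

The energy average is taken in the linear domain: L_eq = 10·log₁₀[(Σ tᵢ·10^(Lᵢ/10))/T], T = 240 min.
Σ tᵢ·10^(Lᵢ/10) = 120·10^(91/10) + 90·10^(88/10) + 10·10^(86/10) + 20·10^(91/10) = 2.370e+11.
L_eq = 10·log₁₀(2.370e+11/240) = 89.95 dB(A).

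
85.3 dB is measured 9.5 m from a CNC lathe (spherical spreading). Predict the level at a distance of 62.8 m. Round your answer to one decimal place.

68.9 dB

Point-source attenuation: ΔL = 20·log₁₀(r₂/r₁) = 20·log₁₀(62.8/9.5) = 16.405 dB.
L₂ = 85.3 − 20·log₁₀(62.8/9.5) = 85.3 − 16.405 = 68.90 dB.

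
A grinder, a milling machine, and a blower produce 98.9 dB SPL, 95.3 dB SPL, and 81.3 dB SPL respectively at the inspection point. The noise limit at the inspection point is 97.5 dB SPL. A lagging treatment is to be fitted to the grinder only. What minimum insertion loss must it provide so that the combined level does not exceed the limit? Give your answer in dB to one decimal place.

The untreated sources together contribute 10^(95.3/10) + 10^(81.3/10) = 3.523e+09, i.e. 95.47 dB SPL.
To meet 97.5 dB SPL overall, the treated grinder may contribute at most 10^(97.5/10) − 3.523e+09 = 2.100e+09, i.e. 93.22 dB SPL.
Required insertion loss = 98.9 − 93.22 = 5.68 dB.

5.7 dB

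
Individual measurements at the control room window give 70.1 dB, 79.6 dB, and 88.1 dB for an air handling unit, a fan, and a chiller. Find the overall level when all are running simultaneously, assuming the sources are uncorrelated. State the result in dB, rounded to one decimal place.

Incoherent sources combine by intensity addition: L_total = 10·log₁₀(Σ 10^(L_i/10)).
Σ 10^(L/10) = 10^(70.1/10) + 10^(79.6/10) + 10^(88.1/10) = 7.471e+08.
L_total = 10·log₁₀(7.471e+08) = 88.73 dB.

88.7 dB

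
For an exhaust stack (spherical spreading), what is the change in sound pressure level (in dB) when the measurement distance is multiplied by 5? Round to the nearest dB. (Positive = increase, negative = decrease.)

A point source loses 6 dB per doubling of distance; generally ΔL = −20·log₁₀(r₂/r₁).
ΔL = −20·log₁₀(5) = -13.98 dB.

-14 dB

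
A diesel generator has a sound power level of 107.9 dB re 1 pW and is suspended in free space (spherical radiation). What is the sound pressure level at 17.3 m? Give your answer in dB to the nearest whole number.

Free-field spherical radiation: L_p = L_w − 10·log₁₀(4π·r²), r = 17.3 m.
4π·r² = 3761 m², 10·log₁₀ of that is 35.753 dB.
L_p = 107.9 − 35.753 = 72.15 dB.

72 dB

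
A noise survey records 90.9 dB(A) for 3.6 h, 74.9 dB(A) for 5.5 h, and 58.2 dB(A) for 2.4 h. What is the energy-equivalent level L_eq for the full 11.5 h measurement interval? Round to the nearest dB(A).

Weight each interval's intensity by its duration and average over T = 11.5 h:
Σ tᵢ·10^(Lᵢ/10) = 3.6·10^(90.9/10) + 5.5·10^(74.9/10) + 2.4·10^(58.2/10) = 4.601e+09.
L_eq = 10·log₁₀(4.601e+09/11.5) = 86.02 dB(A).

86 dB(A)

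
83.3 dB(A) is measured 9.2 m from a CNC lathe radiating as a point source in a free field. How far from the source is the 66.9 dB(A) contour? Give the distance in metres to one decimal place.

For a point source L₁ − L₂ = 20·log₁₀(r₂/r₁), so r₂ = r₁·10^((L₁−L₂)/20).
r₂ = 9.2·10^((83.3−66.9)/20) = 9.2·10^(16.4/20) = 60.78 m.

60.8 m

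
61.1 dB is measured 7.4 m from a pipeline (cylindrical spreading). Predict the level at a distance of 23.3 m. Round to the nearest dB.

For a line source, L₂ = L₁ − 10·log₁₀(r₂/r₁).
L₂ = 61.1 − 10·log₁₀(23.3/7.4) = 61.1 − 4.981 = 56.12 dB.

56 dB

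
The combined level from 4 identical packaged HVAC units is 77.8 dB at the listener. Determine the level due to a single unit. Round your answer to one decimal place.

Dividing the total intensity by 4 lowers the level by 10·log₁₀ 4 = 6.021 dB: L₁ = 77.8 − 6.021.

71.8 dB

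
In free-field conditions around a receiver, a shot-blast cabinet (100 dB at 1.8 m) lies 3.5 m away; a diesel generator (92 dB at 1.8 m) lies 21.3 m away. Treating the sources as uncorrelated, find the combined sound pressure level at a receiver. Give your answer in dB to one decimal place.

94.2 dB

Apply inverse-square spreading to bring every level to the receiver, then sum 10^(L/10).
shot-blast cabinet: 100 − 20·log₁₀(3.5/1.8) = 100 − 5.78 = 94.22 dB.
diesel generator: 92 − 20·log₁₀(21.3/1.8) = 92 − 21.46 = 70.54 dB.
Σ 10^(L/10) = 2.656e+09 → L_total = 10·log₁₀(2.656e+09) = 94.24 dB.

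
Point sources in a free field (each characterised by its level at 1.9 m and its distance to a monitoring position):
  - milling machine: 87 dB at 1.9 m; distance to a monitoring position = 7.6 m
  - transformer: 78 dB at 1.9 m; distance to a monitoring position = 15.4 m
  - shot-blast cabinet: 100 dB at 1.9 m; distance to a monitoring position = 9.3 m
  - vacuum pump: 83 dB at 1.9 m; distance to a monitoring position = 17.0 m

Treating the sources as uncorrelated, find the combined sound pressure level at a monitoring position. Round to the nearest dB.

Propagate each source to the receiver with L = L_ref − 20·log₁₀(r/r_ref), then add intensities.
milling machine: 87 − 20·log₁₀(7.6/1.9) = 87 − 12.04 = 74.96 dB.
transformer: 78 − 20·log₁₀(15.4/1.9) = 78 − 18.18 = 59.82 dB.
shot-blast cabinet: 100 − 20·log₁₀(9.3/1.9) = 100 − 13.79 = 86.21 dB.
vacuum pump: 83 − 20·log₁₀(17.0/1.9) = 83 − 19.03 = 63.97 dB.
Σ 10^(L/10) = 4.522e+08 → L_total = 10·log₁₀(4.522e+08) = 86.55 dB.

87 dB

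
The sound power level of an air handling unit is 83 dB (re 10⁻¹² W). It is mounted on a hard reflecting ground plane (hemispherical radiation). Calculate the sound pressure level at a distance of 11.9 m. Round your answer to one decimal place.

53.5 dB

Free-field hemispherical radiation: L_p = L_w − 10·log₁₀(2π·r²), r = 11.9 m.
2π·r² = 889.8 m², 10·log₁₀ of that is 29.493 dB.
L_p = 83 − 29.493 = 53.51 dB.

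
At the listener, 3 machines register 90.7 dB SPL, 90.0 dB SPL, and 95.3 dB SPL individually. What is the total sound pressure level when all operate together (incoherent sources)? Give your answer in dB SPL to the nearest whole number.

For uncorrelated sources the intensities add, so convert each level to linear form, sum, and take 10·log₁₀ of the total.
Σ 10^(L/10) = 10^(90.7/10) + 10^(90.0/10) + 10^(95.3/10) = 5.563e+09.
L_total = 10·log₁₀(5.563e+09) = 97.45 dB SPL.

97 dB SPL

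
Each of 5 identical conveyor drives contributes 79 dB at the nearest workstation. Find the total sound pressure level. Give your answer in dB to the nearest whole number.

86 dB

N identical incoherent sources raise the level by 10·log₁₀ N.
L_total = 79 + 10·log₁₀(5) = 79 + 6.990 = 85.99 dB.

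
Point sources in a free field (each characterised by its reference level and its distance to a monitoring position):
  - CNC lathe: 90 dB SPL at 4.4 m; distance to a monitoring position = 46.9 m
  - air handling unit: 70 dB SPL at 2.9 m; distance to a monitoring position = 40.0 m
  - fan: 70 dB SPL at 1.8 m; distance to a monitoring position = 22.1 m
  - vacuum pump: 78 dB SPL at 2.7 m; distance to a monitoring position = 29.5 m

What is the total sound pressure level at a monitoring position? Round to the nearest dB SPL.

First find each source's level at the receiver (point-source: −20·log₁₀(r/r_ref)), then combine on an intensity basis.
CNC lathe: 90 − 20·log₁₀(46.9/4.4) = 90 − 20.55 = 69.45 dB SPL.
air handling unit: 70 − 20·log₁₀(40.0/2.9) = 70 − 22.79 = 47.21 dB SPL.
fan: 70 − 20·log₁₀(22.1/1.8) = 70 − 21.78 = 48.22 dB SPL.
vacuum pump: 78 − 20·log₁₀(29.5/2.7) = 78 − 20.77 = 57.23 dB SPL.
Σ 10^(L/10) = 9.449e+06 → L_total = 10·log₁₀(9.449e+06) = 69.75 dB SPL.

70 dB SPL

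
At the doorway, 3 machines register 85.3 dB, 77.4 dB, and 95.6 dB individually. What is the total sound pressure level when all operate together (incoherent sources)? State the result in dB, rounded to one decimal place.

Incoherent sources combine by intensity addition: L_total = 10·log₁₀(Σ 10^(L_i/10)).
Σ 10^(L/10) = 10^(85.3/10) + 10^(77.4/10) + 10^(95.6/10) = 4.025e+09.
L_total = 10·log₁₀(4.025e+09) = 96.05 dB.

96.0 dB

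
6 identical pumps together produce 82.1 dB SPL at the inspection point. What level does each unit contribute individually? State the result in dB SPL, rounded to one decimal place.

74.3 dB SPL

6 equal contributions raise the level by 10·log₁₀ 6 = 7.782 dB, so each unit alone gives 82.1 − 7.782.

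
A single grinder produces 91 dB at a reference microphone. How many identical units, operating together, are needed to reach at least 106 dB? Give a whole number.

Need L₁ + 10·log₁₀ N ≥ 106, i.e. log₁₀ N ≥ 1.50.
N ≥ 10^(15.0/10) = 31.623, so N = 32.

32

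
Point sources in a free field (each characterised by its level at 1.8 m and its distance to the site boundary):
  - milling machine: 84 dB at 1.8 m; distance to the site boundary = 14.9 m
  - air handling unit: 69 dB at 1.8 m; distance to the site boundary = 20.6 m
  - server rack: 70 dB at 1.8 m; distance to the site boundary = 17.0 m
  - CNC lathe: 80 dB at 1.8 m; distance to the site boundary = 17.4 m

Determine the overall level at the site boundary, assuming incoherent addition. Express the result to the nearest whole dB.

Apply inverse-square spreading to bring every level to the receiver, then sum 10^(L/10).
milling machine: 84 − 20·log₁₀(14.9/1.8) = 84 − 18.36 = 65.64 dB.
air handling unit: 69 − 20·log₁₀(20.6/1.8) = 69 − 21.17 = 47.83 dB.
server rack: 70 − 20·log₁₀(17.0/1.8) = 70 − 19.50 = 50.50 dB.
CNC lathe: 80 − 20·log₁₀(17.4/1.8) = 80 − 19.71 = 60.29 dB.
Σ 10^(L/10) = 4.909e+06 → L_total = 10·log₁₀(4.909e+06) = 66.91 dB.

67 dB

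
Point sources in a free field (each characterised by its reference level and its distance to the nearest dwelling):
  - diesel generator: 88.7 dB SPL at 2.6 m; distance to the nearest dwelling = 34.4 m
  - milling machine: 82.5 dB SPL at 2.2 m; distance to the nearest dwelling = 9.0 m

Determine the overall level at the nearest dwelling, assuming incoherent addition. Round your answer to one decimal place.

Apply inverse-square spreading to bring every level to the receiver, then sum 10^(L/10).
diesel generator: 88.7 − 20·log₁₀(34.4/2.6) = 88.7 − 22.43 = 66.27 dB SPL.
milling machine: 82.5 − 20·log₁₀(9.0/2.2) = 82.5 − 12.24 = 70.26 dB SPL.
Σ 10^(L/10) = 1.486e+07 → L_total = 10·log₁₀(1.486e+07) = 71.72 dB SPL.

71.7 dB SPL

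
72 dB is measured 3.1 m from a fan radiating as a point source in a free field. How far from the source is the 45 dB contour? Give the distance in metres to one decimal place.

69.4 m

For a point source L₁ − L₂ = 20·log₁₀(r₂/r₁), so r₂ = r₁·10^((L₁−L₂)/20).
r₂ = 3.1·10^((72−45)/20) = 3.1·10^(27.0/20) = 69.40 m.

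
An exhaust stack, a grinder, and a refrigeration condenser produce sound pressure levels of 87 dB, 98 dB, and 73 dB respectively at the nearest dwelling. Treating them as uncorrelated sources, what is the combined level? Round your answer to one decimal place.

98.3 dB

Incoherent sources combine by intensity addition: L_total = 10·log₁₀(Σ 10^(L_i/10)).
Σ 10^(L/10) = 10^(87/10) + 10^(98/10) + 10^(73/10) = 6.831e+09.
L_total = 10·log₁₀(6.831e+09) = 98.34 dB.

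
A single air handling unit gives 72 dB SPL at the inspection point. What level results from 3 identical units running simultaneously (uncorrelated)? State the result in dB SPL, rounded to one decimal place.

76.8 dB SPL

L_total = L₁ + 10·log₁₀ N for N identical incoherent sources.
L_total = 72 + 10·log₁₀(3) = 72 + 4.771 = 76.77 dB SPL.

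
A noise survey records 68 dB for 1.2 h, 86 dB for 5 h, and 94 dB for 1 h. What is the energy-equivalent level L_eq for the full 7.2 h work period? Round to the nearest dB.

88 dB

L_eq = 10·log₁₀[(1/T)·Σ tᵢ·10^(Lᵢ/10)] with T = 7.2 h.
Σ tᵢ·10^(Lᵢ/10) = 1.2·10^(68/10) + 5·10^(86/10) + 1·10^(94/10) = 4.510e+09.
L_eq = 10·log₁₀(4.510e+09/7.2) = 87.97 dB.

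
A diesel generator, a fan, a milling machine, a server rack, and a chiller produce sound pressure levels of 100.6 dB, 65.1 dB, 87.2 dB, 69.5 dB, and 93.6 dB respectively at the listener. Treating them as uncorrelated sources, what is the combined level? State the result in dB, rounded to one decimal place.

For uncorrelated sources the intensities add, so convert each level to linear form, sum, and take 10·log₁₀ of the total.
Σ 10^(L/10) = 10^(100.6/10) + 10^(65.1/10) + 10^(87.2/10) + 10^(69.5/10) + 10^(93.6/10) = 1.431e+10.
L_total = 10·log₁₀(1.431e+10) = 101.56 dB.

101.6 dB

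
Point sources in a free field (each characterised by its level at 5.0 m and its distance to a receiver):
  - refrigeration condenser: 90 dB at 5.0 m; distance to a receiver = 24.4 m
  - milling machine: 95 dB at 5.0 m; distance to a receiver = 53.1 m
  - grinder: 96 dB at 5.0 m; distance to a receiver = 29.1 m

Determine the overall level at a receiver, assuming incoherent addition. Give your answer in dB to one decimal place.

82.7 dB

Apply inverse-square spreading to bring every level to the receiver, then sum 10^(L/10).
refrigeration condenser: 90 − 20·log₁₀(24.4/5.0) = 90 − 13.77 = 76.23 dB.
milling machine: 95 − 20·log₁₀(53.1/5.0) = 95 − 20.52 = 74.48 dB.
grinder: 96 − 20·log₁₀(29.1/5.0) = 96 − 15.30 = 80.70 dB.
Σ 10^(L/10) = 1.876e+08 → L_total = 10·log₁₀(1.876e+08) = 82.73 dB.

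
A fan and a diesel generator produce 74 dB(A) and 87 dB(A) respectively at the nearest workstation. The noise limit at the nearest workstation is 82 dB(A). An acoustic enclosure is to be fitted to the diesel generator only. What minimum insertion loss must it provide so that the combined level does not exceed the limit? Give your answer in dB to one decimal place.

The untreated sources together contribute 10^(74/10) = 2.512e+07, i.e. 74.00 dB(A).
To meet 82 dB(A) overall, the treated diesel generator may contribute at most 10^(82/10) − 2.512e+07 = 1.334e+08, i.e. 81.25 dB(A).
So the diesel generator must be reduced from 87 to 81.25 dB(A): IL = 5.75 dB.

5.7 dB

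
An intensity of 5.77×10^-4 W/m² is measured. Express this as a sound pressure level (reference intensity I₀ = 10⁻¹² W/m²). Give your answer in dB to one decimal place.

87.6 dB

I/I₀ = 5.77×10^-4/10⁻¹² = 5.77×10^8, and L = 10·log₁₀(I/I₀).
L = 10·(0.7612 + 8) = 87.61 dB.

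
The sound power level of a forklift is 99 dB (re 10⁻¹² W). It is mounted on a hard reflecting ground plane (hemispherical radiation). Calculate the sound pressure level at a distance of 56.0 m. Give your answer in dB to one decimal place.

Free-field hemispherical radiation: L_p = L_w − 10·log₁₀(2π·r²), r = 56.0 m.
2π·r² = 1.97e+04 m², 10·log₁₀ of that is 42.946 dB.
L_p = 99 − 42.946 = 56.05 dB.

56.1 dB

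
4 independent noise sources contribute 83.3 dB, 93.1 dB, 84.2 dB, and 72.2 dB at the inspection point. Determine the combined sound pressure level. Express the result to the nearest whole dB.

For uncorrelated sources the intensities add, so convert each level to linear form, sum, and take 10·log₁₀ of the total.
Σ 10^(L/10) = 10^(83.3/10) + 10^(93.1/10) + 10^(84.2/10) + 10^(72.2/10) = 2.535e+09.
L_total = 10·log₁₀(2.535e+09) = 94.04 dB.

94 dB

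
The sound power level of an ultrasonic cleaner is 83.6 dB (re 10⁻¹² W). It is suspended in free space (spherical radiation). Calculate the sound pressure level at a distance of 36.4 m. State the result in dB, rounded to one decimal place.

L_p = L_w − 10·log₁₀(4π·r²) with r = 36.4 m.
4π·r² = 1.665e+04 m², 10·log₁₀ of that is 42.214 dB.
L_p = 83.6 − 42.214 = 41.39 dB.

41.4 dB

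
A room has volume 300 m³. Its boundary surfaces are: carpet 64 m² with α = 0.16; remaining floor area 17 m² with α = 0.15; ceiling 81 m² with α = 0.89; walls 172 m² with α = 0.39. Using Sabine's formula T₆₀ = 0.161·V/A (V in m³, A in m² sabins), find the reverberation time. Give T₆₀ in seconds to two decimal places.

A = Σ Sᵢαᵢ = 64·0.16 + 17·0.15 + 81·0.89 + 172·0.39 = 151.96 m².
T₆₀ = 0.161·V/A = 0.161·300/151.96 = 0.318 s.

0.32 s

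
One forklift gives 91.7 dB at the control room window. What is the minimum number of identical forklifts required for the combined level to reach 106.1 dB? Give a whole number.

28

N identical sources give L₁ + 10·log₁₀ N, so require 10·log₁₀ N ≥ 106.1 − 91.7 = 14.4 dB.
N ≥ 10^(14.4/10) = 27.542, so N = 28.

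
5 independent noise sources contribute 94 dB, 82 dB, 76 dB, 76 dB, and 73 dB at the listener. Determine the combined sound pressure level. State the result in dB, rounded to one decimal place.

For uncorrelated sources the intensities add, so convert each level to linear form, sum, and take 10·log₁₀ of the total.
Σ 10^(L/10) = 10^(94/10) + 10^(82/10) + 10^(76/10) + 10^(76/10) + 10^(73/10) = 2.770e+09.
L_total = 10·log₁₀(2.770e+09) = 94.42 dB.

94.4 dB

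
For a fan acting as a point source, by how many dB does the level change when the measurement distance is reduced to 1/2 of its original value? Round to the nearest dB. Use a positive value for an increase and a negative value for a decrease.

A point source loses 6 dB per doubling of distance; generally ΔL = −20·log₁₀(r₂/r₁).
ΔL = −20·log₁₀(0.5) = +6.02 dB.

+6 dB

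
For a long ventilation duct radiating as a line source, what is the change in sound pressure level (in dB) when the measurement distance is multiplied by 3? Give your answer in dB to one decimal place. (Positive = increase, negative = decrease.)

With cylindrical spreading the level changes by −10·log₁₀(r₂/r₁).
ΔL = −10·log₁₀(3) = -4.77 dB.

-4.8 dB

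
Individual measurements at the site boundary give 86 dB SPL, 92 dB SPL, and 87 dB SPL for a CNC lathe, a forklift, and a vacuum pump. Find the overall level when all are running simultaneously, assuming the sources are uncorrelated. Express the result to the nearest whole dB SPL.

For uncorrelated sources the intensities add, so convert each level to linear form, sum, and take 10·log₁₀ of the total.
Σ 10^(L/10) = 10^(86/10) + 10^(92/10) + 10^(87/10) = 2.484e+09.
L_total = 10·log₁₀(2.484e+09) = 93.95 dB SPL.

94 dB SPL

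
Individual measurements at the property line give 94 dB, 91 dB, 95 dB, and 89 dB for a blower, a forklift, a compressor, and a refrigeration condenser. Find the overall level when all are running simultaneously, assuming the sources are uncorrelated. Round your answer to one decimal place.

98.9 dB

For uncorrelated sources the intensities add, so convert each level to linear form, sum, and take 10·log₁₀ of the total.
Σ 10^(L/10) = 10^(94/10) + 10^(91/10) + 10^(95/10) + 10^(89/10) = 7.727e+09.
L_total = 10·log₁₀(7.727e+09) = 98.88 dB.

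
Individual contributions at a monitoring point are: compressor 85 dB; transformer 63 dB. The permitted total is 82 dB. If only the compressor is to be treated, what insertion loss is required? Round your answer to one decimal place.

3.1 dB

Fixed contribution from the other source: Σ 10^(L/10) = 10^(63/10) = 1.995e+06 (63.00 dB).
The limit corresponds to 10^(82/10) = 1.585e+08; subtracting the fixed part leaves 1.565e+08 for the compressor, i.e. 81.94 dB.
So the compressor must be reduced from 85 to 81.94 dB: IL = 3.06 dB.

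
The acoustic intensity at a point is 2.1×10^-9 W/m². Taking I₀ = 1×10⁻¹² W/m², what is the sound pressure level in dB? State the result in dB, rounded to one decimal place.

33.2 dB

Dividing by I₀ shifts the exponent by 12: I/I₀ = 2.1×10^3.
L = 10·(0.3222 + 3) = 33.22 dB.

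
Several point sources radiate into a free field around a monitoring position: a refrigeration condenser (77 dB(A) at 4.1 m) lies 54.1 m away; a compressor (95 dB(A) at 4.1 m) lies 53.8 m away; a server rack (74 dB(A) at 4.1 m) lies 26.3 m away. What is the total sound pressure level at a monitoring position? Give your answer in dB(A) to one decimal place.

Propagate each source to the receiver with L = L_ref − 20·log₁₀(r/r_ref), then add intensities.
refrigeration condenser: 77 − 20·log₁₀(54.1/4.1) = 77 − 22.41 = 54.59 dB(A).
compressor: 95 − 20·log₁₀(53.8/4.1) = 95 − 22.36 = 72.64 dB(A).
server rack: 74 − 20·log₁₀(26.3/4.1) = 74 − 16.14 = 57.86 dB(A).
Σ 10^(L/10) = 1.926e+07 → L_total = 10·log₁₀(1.926e+07) = 72.85 dB(A).

72.8 dB(A)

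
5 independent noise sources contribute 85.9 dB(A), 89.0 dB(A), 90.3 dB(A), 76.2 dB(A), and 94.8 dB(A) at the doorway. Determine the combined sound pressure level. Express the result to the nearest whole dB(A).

Incoherent sources combine by intensity addition: L_total = 10·log₁₀(Σ 10^(L_i/10)).
Σ 10^(L/10) = 10^(85.9/10) + 10^(89.0/10) + 10^(90.3/10) + 10^(76.2/10) + 10^(94.8/10) = 5.317e+09.
L_total = 10·log₁₀(5.317e+09) = 97.26 dB(A).

97 dB(A)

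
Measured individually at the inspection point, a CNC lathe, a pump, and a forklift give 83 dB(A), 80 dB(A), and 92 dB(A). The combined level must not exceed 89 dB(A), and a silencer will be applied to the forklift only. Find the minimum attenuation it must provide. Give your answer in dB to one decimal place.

5.1 dB

Fixed contribution from the other sources: Σ 10^(L/10) = 10^(83/10) + 10^(80/10) = 2.995e+08 (84.76 dB(A)).
The limit corresponds to 10^(89/10) = 7.943e+08; subtracting the fixed part leaves 4.948e+08 for the forklift, i.e. 86.94 dB(A).
So the forklift must be reduced from 92 to 86.94 dB(A): IL = 5.06 dB.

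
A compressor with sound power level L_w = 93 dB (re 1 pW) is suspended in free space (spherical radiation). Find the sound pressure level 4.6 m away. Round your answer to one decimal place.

Free-field spherical radiation: L_p = L_w − 10·log₁₀(4π·r²), r = 4.6 m.
4π·r² = 265.9 m², 10·log₁₀ of that is 24.247 dB.
L_p = 93 − 24.247 = 68.75 dB.

68.8 dB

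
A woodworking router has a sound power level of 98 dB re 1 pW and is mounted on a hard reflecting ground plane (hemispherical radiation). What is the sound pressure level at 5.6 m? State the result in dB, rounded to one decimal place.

75.1 dB

Free-field hemispherical radiation: L_p = L_w − 10·log₁₀(2π·r²), r = 5.6 m.
2π·r² = 197 m², 10·log₁₀ of that is 22.946 dB.
L_p = 98 − 22.946 = 75.05 dB.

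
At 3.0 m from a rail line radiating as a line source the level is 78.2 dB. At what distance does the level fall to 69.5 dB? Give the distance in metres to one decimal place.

Line-source spreading drops the level by 10·log₁₀(r₂/r₁); inverting, r₂/r₁ = 10^(ΔL/10).
r₂ = 3.0·10^((78.2−69.5)/10) = 3.0·10^(8.7/10) = 22.24 m.

22.2 m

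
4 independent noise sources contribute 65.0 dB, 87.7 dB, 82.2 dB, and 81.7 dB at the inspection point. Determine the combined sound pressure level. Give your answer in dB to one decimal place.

89.6 dB

Incoherent sources combine by intensity addition: L_total = 10·log₁₀(Σ 10^(L_i/10)).
Σ 10^(L/10) = 10^(65.0/10) + 10^(87.7/10) + 10^(82.2/10) + 10^(81.7/10) = 9.059e+08.
L_total = 10·log₁₀(9.059e+08) = 89.57 dB.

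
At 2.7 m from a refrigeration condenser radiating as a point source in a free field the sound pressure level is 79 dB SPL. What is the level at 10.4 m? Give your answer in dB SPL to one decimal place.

67.3 dB SPL

For a point source, L₂ = L₁ − 20·log₁₀(r₂/r₁).
L₂ = 79 − 20·log₁₀(10.4/2.7) = 79 − 11.713 = 67.29 dB SPL.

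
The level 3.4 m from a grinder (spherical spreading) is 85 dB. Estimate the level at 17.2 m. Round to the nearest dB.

71 dB

Point-source attenuation: ΔL = 20·log₁₀(r₂/r₁) = 20·log₁₀(17.2/3.4) = 14.081 dB.
L₂ = 85 − 20·log₁₀(17.2/3.4) = 85 − 14.081 = 70.92 dB.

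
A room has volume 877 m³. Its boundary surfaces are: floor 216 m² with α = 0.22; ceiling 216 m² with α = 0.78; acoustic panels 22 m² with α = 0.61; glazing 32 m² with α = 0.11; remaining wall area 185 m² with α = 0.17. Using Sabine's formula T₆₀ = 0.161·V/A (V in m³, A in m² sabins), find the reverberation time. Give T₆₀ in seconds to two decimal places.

0.53 s

Summing Sᵢαᵢ: 216·0.22 + 216·0.78 + 22·0.61 + 32·0.11 + 185·0.17 = 264.39 m².
T₆₀ = 0.161·V/A = 0.161·877/264.39 = 0.534 s.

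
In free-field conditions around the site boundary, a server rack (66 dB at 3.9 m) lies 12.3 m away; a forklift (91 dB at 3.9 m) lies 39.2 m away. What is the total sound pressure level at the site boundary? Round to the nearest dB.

Apply inverse-square spreading to bring every level to the receiver, then sum 10^(L/10).
server rack: 66 − 20·log₁₀(12.3/3.9) = 66 − 9.98 = 56.02 dB.
forklift: 91 − 20·log₁₀(39.2/3.9) = 91 − 20.04 = 70.96 dB.
Σ 10^(L/10) = 1.286e+07 → L_total = 10·log₁₀(1.286e+07) = 71.09 dB.

71 dB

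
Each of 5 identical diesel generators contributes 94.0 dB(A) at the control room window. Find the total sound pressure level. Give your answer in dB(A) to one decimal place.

N identical incoherent sources raise the level by 10·log₁₀ N.
L_total = 94.0 + 10·log₁₀(5) = 94.0 + 6.990 = 100.99 dB(A).

101.0 dB(A)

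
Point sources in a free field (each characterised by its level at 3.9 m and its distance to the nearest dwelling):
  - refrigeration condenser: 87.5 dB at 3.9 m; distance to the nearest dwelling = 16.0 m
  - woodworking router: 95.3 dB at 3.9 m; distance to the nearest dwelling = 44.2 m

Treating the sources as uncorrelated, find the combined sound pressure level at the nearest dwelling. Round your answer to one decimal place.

77.8 dB

First find each source's level at the receiver (point-source: −20·log₁₀(r/r_ref)), then combine on an intensity basis.
refrigeration condenser: 87.5 − 20·log₁₀(16.0/3.9) = 87.5 − 12.26 = 75.24 dB.
woodworking router: 95.3 − 20·log₁₀(44.2/3.9) = 95.3 − 21.09 = 74.21 dB.
Σ 10^(L/10) = 5.979e+07 → L_total = 10·log₁₀(5.979e+07) = 77.77 dB.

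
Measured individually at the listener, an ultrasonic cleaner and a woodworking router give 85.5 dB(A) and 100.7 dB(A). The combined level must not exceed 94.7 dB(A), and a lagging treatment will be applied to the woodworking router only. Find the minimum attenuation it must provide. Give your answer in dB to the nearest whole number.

Fixed contribution from the other source: Σ 10^(L/10) = 10^(85.5/10) = 3.548e+08 (85.50 dB(A)).
The limit corresponds to 10^(94.7/10) = 2.951e+09; subtracting the fixed part leaves 2.596e+09 for the woodworking router, i.e. 94.14 dB(A).
So the woodworking router must be reduced from 100.7 to 94.14 dB(A): IL = 6.56 dB.

7 dB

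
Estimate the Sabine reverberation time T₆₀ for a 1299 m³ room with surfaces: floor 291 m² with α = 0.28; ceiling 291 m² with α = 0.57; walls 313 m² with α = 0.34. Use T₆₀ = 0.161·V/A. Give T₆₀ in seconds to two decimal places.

Total absorption A = 291·0.28 + 291·0.57 + 313·0.34 = 353.77 m² sabins.
T₆₀ = 0.161 × 1299 / 353.77 = 0.591 s.

0.59 s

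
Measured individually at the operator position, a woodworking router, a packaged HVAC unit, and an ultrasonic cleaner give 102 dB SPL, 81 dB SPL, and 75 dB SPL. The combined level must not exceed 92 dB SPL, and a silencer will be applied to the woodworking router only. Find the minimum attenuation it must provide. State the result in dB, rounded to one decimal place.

Fixed contribution from the other sources: Σ 10^(L/10) = 10^(81/10) + 10^(75/10) = 1.575e+08 (81.97 dB SPL).
The limit corresponds to 10^(92/10) = 1.585e+09; subtracting the fixed part leaves 1.427e+09 for the woodworking router, i.e. 91.55 dB SPL.
Required insertion loss = 102 − 91.55 = 10.45 dB.

10.5 dB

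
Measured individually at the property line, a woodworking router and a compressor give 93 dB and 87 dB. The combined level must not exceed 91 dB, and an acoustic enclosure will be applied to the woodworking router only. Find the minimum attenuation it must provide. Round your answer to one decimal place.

4.2 dB

Fixed contribution from the other source: Σ 10^(L/10) = 10^(87/10) = 5.012e+08 (87.00 dB).
The limit corresponds to 10^(91/10) = 1.259e+09; subtracting the fixed part leaves 7.577e+08 for the woodworking router, i.e. 88.80 dB.
So the woodworking router must be reduced from 93 to 88.80 dB: IL = 4.20 dB.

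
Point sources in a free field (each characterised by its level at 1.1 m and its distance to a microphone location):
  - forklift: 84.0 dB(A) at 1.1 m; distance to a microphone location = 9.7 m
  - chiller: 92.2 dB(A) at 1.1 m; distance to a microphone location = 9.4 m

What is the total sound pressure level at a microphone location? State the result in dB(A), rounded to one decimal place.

74.1 dB(A)

Propagate each source to the receiver with L = L_ref − 20·log₁₀(r/r_ref), then add intensities.
forklift: 84.0 − 20·log₁₀(9.7/1.1) = 84.0 − 18.91 = 65.09 dB(A).
chiller: 92.2 − 20·log₁₀(9.4/1.1) = 92.2 − 18.63 = 73.57 dB(A).
Σ 10^(L/10) = 2.596e+07 → L_total = 10·log₁₀(2.596e+07) = 74.14 dB(A).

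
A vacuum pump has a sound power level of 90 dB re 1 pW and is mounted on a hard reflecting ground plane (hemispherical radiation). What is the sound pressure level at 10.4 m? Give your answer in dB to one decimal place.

61.7 dB

The power spreads over a hemisphere of area 2π·r², so L_p = L_w − 10·log₁₀(2π·r²).
2π·r² = 679.6 m², 10·log₁₀ of that is 28.322 dB.
L_p = 90 − 28.322 = 61.68 dB.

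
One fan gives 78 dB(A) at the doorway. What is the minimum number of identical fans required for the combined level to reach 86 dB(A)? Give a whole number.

7

N identical sources give L₁ + 10·log₁₀ N, so require 10·log₁₀ N ≥ 86 − 78 = 8.0 dB.
N ≥ 10^(8.0/10) = 6.310, so N = 7.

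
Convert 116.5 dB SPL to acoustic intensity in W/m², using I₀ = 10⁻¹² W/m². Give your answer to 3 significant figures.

0.447 W/m²

L = 10·log₁₀(I/I₀) ⇒ I = I₀·10^(L/10) = 10⁻¹² × 10^11.65.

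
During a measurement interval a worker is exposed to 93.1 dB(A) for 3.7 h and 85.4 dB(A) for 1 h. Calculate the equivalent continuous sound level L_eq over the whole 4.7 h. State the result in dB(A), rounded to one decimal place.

L_eq = 10·log₁₀[(1/T)·Σ tᵢ·10^(Lᵢ/10)] with T = 4.7 h.
Σ tᵢ·10^(Lᵢ/10) = 3.7·10^(93.1/10) + 1·10^(85.4/10) = 7.901e+09.
L_eq = 10·log₁₀(7.901e+09/4.7) = 92.26 dB(A).

92.3 dB(A)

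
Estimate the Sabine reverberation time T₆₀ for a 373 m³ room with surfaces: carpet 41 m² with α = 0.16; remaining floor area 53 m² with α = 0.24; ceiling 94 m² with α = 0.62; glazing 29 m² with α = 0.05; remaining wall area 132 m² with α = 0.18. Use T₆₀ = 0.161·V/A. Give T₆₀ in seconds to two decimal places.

0.58 s

Summing Sᵢαᵢ: 41·0.16 + 53·0.24 + 94·0.62 + 29·0.05 + 132·0.18 = 102.77 m².
T₆₀ = 0.161·V/A = 0.161·373/102.77 = 0.584 s.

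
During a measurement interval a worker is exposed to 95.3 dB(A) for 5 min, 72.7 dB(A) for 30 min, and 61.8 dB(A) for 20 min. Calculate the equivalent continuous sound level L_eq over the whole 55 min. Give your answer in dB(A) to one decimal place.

85.0 dB(A)

L_eq = 10·log₁₀[(1/T)·Σ tᵢ·10^(Lᵢ/10)] with T = 55 min.
Σ tᵢ·10^(Lᵢ/10) = 5·10^(95.3/10) + 30·10^(72.7/10) + 20·10^(61.8/10) = 1.753e+10.
L_eq = 10·log₁₀(1.753e+10/55) = 85.03 dB(A).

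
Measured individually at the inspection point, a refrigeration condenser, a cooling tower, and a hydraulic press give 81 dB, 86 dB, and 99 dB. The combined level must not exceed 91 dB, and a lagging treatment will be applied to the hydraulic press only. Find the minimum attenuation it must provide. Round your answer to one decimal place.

10.3 dB

The untreated sources together contribute 10^(81/10) + 10^(86/10) = 5.240e+08, i.e. 87.19 dB.
The limit corresponds to 10^(91/10) = 1.259e+09; subtracting the fixed part leaves 7.349e+08 for the hydraulic press, i.e. 88.66 dB.
So the hydraulic press must be reduced from 99 to 88.66 dB: IL = 10.34 dB.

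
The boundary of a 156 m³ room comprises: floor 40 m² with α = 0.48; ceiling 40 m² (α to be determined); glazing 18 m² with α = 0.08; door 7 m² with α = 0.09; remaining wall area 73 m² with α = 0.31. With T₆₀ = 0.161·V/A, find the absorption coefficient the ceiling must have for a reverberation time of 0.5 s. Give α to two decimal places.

0.16

From T₆₀ = 0.161·V/A, the target T₆₀ = 0.5 s needs A = 0.161·156/0.5 = 50.23 m².
Absorption from the other surfaces = 40·0.48 + 18·0.08 + 7·0.09 + 73·0.31 = 43.90 m², so the ceiling must supply 6.33 m² over 40 m².
α = 6.33/40 = 0.158.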